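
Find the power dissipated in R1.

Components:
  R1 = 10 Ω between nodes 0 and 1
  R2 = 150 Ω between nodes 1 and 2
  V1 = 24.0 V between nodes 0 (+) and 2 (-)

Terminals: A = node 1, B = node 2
Nodal analysis, taking node 2 as the 0 V reference.
Source V1 fixes V_0 = 24 V.
KCL at each unknown node (sum of currents leaving = 0; resistances in Ω):
  Node 1: (V_1 - 24)/10 + (V_1 - 0)/150 = 0
Collecting terms: 0.1067 × V_1 = 2.4  =>  V_1 = 22.5 V
I_R1 = (V_0 - V_1)/R1 = (24 - 22.5)/10 = 0.15 A
P_R1 = I_R1² × R1 = (0.15)² × 10 = 0.225 W

Final answer: 0.225 W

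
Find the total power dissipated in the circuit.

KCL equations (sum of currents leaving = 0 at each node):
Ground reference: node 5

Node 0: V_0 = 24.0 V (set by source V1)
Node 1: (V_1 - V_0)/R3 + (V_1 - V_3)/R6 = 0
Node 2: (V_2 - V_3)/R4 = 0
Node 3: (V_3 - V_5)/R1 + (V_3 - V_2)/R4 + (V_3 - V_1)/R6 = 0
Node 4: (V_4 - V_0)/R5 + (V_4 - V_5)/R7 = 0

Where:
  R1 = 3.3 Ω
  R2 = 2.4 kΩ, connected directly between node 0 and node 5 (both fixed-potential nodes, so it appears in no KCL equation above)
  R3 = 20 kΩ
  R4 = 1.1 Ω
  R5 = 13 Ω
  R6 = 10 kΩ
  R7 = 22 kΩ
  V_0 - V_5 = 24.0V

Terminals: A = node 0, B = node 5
Nodal analysis, taking node 5 as the 0 V reference.
Source V1 fixes V_0 = 24 V.
KCL at each unknown node (sum of currents leaving = 0; resistances in Ω):
  Node 1: (V_1 - 24)/20000 + (V_1 - V_3)/10000 = 0
  Node 2: (V_2 - V_3)/1.1 = 0
  Node 3: (V_3 - 0)/3.3 + (V_3 - V_2)/1.1 + (V_3 - V_1)/10000 = 0
  Node 4: (V_4 - 24)/13 + (V_4 - 0)/22000 = 0
Collecting terms (coefficients in siemens):
  0.00015·V_1 - 0.0001·V_3 = 0.0012
  0.9091·V_2 - 0.9091·V_3 = 0
  1.212·V_3 - 0.0001·V_1 - 0.9091·V_2 = 0
  0.07697·V_4 = 1.846
Solving these 4 simultaneous equations (Gaussian elimination) gives:
  V_1 = 8.002 V, V_2 = 0.00264 V, V_3 = 0.00264 V, V_4 = 23.99 V
Power in each resistor, P = (ΔV)²/R:
  P_R1 = (0.00264 - 0)²/3.3 = 0.000002112 W
  P_R2 = (24 - 0)²/2400 = 0.24 W
  P_R3 = (24 - 8.002)²/20000 = 0.0128 W
  P_R4 = (0.00264 - 0.00264)²/1.1 = 0 W
  P_R5 = (24 - 23.99)²/13 = 0.00001545 W
  P_R6 = (8.002 - 0.00264)²/10000 = 0.006399 W
  P_R7 = (23.99 - 0)²/22000 = 0.02615 W
P_total = P_R1 + P_R2 + P_R3 + P_R4 + P_R5 + P_R6 + P_R7 = 0.2854 W

Final answer: 0.2854 W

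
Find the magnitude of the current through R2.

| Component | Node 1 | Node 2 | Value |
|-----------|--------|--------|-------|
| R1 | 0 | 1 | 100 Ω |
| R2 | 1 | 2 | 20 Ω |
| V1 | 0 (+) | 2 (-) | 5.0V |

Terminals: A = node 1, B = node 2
Nodal analysis, taking node 2 as the 0 V reference.
Source V1 fixes V_0 = 5 V.
KCL at each unknown node (sum of currents leaving = 0; resistances in Ω):
  Node 1: (V_1 - 5)/100 + (V_1 - 0)/20 = 0
Collecting terms: 0.06 × V_1 = 0.05  =>  V_1 = 0.8333 V
I_R2 = (V_1 - V_2)/R2 = (0.8333 - 0)/20 = 0.04167 A
|I_R2| = 0.04167 A

Final answer: |I_R2| = 0.04167 A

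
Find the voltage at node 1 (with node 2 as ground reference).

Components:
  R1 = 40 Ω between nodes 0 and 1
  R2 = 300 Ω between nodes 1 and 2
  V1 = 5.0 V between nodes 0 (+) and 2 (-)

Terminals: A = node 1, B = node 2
Nodal analysis, taking node 2 as the 0 V reference.
Source V1 fixes V_0 = 5 V.
KCL at each unknown node (sum of currents leaving = 0; resistances in Ω):
  Node 1: (V_1 - 5)/40 + (V_1 - 0)/300 = 0
Collecting terms: 0.02833 × V_1 = 0.125  =>  V_1 = 4.412 V
The requested potential is V_1 = 4.412 V.

Final answer: V_1 = 4.412 V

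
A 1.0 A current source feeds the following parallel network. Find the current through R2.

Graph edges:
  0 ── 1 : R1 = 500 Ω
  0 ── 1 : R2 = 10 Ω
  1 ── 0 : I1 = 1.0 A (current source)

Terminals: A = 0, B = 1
All resistors sit directly between nodes 0 and 1, so they are in parallel and share one voltage V; the full source current 1 A splits among them.
1/R_par = 1/500 + 1/10 = 0.102 S  =>  R_par = 9.804 Ω
V = I × R_par = 1 × 9.804 = 9.804 V
I_R2 = V/R2 = 9.804/10 = 0.9804 A

Final answer: 0.9804 A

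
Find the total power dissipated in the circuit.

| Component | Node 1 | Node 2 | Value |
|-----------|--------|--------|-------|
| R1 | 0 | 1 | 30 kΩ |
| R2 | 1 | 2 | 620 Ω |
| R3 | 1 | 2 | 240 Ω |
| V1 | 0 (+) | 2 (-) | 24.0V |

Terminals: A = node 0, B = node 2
Nodal analysis, taking node 2 as the 0 V reference.
Source V1 fixes V_0 = 24 V.
KCL at each unknown node (sum of currents leaving = 0; resistances in Ω):
  Node 1: (V_1 - 24)/30000 + (V_1 - 0)/620 + (V_1 - 0)/240 = 0
Collecting terms: 0.005813 × V_1 = 0.0008  =>  V_1 = 0.1376 V
Power in each resistor, P = (ΔV)²/R:
  P_R1 = (24 - 0.1376)²/30000 = 0.01898 W
  P_R2 = (0.1376 - 0)²/620 = 0.00003055 W
  P_R3 = (0.1376 - 0)²/240 = 0.00007892 W
P_total = P_R1 + P_R2 + P_R3 = 0.01909 W

Final answer: 0.01909 W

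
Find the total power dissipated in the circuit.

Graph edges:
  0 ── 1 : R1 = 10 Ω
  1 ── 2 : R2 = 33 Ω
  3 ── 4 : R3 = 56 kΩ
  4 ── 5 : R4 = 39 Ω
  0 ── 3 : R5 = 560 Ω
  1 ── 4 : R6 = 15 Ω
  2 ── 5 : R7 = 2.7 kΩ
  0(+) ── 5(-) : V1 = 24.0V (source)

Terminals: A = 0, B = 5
Nodal analysis, taking node 5 as the 0 V reference.
Source V1 fixes V_0 = 24 V.
KCL at each unknown node (sum of currents leaving = 0; resistances in Ω):
  Node 1: (V_1 - 24)/10 + (V_1 - V_2)/33 + (V_1 - V_4)/15 = 0
  Node 2: (V_2 - V_1)/33 + (V_2 - 0)/2700 = 0
  Node 3: (V_3 - V_4)/56000 + (V_3 - 24)/560 = 0
  Node 4: (V_4 - V_3)/56000 + (V_4 - 0)/39 + (V_4 - V_1)/15 = 0
Collecting terms (coefficients in siemens):
  0.197·V_1 - 0.0303·V_2 - 0.06667·V_4 = 2.4
  0.03067·V_2 - 0.0303·V_1 = 0
  0.001804·V_3 - 0.00001786·V_4 = 0.04286
  0.09233·V_4 - 0.06667·V_1 - 0.00001786·V_3 = 0
Solving these 4 simultaneous equations (Gaussian elimination) gives:
  V_1 = 20.19 V, V_2 = 19.94 V, V_3 = 23.91 V, V_4 = 14.58 V
Power in each resistor, P = (ΔV)²/R:
  P_R1 = (24 - 20.19)²/10 = 1.453 W
  P_R2 = (20.19 - 19.94)²/33 = 0.001801 W
  P_R3 = (23.91 - 14.58)²/56000 = 0.001553 W
  P_R4 = (14.58 - 0)²/39 = 5.453 W
  P_R5 = (24 - 23.91)²/560 = 0.00001553 W
  P_R6 = (20.19 - 14.58)²/15 = 2.095 W
  P_R7 = (19.94 - 0)²/2700 = 0.1473 W
P_total = P_R1 + P_R2 + P_R3 + P_R4 + P_R5 + P_R6 + P_R7 = 9.151 W

Final answer: 9.151 W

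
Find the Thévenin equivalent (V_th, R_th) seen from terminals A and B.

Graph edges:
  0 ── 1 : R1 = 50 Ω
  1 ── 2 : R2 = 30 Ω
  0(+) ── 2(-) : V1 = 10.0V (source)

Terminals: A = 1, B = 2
Step 1 — V_th is the open-circuit voltage V_A - V_B (nothing connected across the terminals).
Nodal analysis, taking node 2 as the 0 V reference.
Source V1 fixes V_0 = 10 V.
KCL at each unknown node (sum of currents leaving = 0; resistances in Ω):
  Node 1: (V_1 - 10)/50 + (V_1 - 0)/30 = 0
Collecting terms: 0.05333 × V_1 = 0.2  =>  V_1 = 3.75 V
V_th = V_1 - V_2 = 3.75 - 0 = 3.75 V
Step 2 — R_th: zero the source — replace V1 by a short circuit (node 2 merges into node 0) — and find the resistance seen between A (node 1) and B (node 0).
Reduce the network between node 1 (A) and node 0 (B) by series/parallel combination:
  Rp1 = R1 ‖ R2 (parallel, both between nodes 0 and 1) = 1/(1/50 + 1/30) = 18.75 Ω
R_th = 18.75 Ω

Final answer: V_th = 3.75 V, R_th = 18.75 Ω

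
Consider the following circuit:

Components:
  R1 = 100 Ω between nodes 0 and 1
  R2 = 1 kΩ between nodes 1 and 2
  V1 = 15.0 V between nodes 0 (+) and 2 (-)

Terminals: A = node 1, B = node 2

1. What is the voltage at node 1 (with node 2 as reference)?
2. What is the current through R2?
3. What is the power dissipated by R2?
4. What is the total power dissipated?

Nodal analysis, taking node 2 as the 0 V reference.
Source V1 fixes V_0 = 15 V.
KCL at each unknown node (sum of currents leaving = 0; resistances in Ω):
  Node 1: (V_1 - 15)/100 + (V_1 - 0)/1000 = 0
Collecting terms: 0.011 × V_1 = 0.15  =>  V_1 = 13.64 V
Part 1:
  Read off the nodal solution: V_1 = 13.64 V
Part 2:
  I_R2 = (V_1 - V_2)/R2 = (13.64 - 0)/1000 = 0.01364 A
  Magnitude: I_R2 = 0.01364 A
Part 3:
  I_R2 = (V_1 - V_2)/R2 = (13.64 - 0)/1000 = 0.01364 A
  P_R2 = I_R2² × R2 = (0.01364)² × 1000 = 0.186 W
Part 4:
  Power in each resistor, P = (ΔV)²/R:
    P_R1 = (15 - 13.64)²/100 = 0.0186 W
    P_R2 = (13.64 - 0)²/1000 = 0.186 W
  P_total = P_R1 + P_R2 = 0.2045 W

Final answers:
1. V_1 = 13.64 V
2. I_R2 = 0.01364 A
3. P_R2 = 0.186 W
4. P_total = 0.2045 W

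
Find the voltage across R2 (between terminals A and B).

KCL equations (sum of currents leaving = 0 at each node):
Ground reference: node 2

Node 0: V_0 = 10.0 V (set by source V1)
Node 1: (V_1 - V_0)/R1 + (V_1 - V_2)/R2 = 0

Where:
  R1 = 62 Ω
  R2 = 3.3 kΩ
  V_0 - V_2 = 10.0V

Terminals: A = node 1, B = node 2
R1 and R2 are in series across V1 (node 0 → node 1 → node 2), and the output A–B is taken across R2, so this is a voltage divider.
Series current: I = V1/(R1 + R2) = 10/(62 + 3300) = 10/3362 = 0.002974 A
V_R2 = I × R2 = V1 × R2/(R1 + R2) = 10 × 3300/3362 = 9.816 V

Final answer: 9.816 V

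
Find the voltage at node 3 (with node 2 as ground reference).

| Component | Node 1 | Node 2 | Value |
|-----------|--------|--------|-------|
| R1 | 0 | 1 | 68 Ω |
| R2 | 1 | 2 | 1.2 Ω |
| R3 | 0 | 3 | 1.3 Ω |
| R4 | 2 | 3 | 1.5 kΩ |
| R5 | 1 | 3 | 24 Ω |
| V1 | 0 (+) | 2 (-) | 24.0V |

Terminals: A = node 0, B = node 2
Nodal analysis, taking node 2 as the 0 V reference.
Source V1 fixes V_0 = 24 V.
KCL at each unknown node (sum of currents leaving = 0; resistances in Ω):
  Node 1: (V_1 - 24)/68 + (V_1 - 0)/1.2 + (V_1 - V_3)/24 = 0
  Node 3: (V_3 - 24)/1.3 + (V_3 - 0)/1500 + (V_3 - V_1)/24 = 0
Collecting terms (coefficients in siemens):
  0.8897·V_1 - 0.04167·V_3 = 0.3529
  0.8116·V_3 - 0.04167·V_1 = 18.46
Determinant D = (0.8897)(0.8116) - (-0.04167)(-0.04167) = 0.7203
V_1 = [(0.3529)(0.8116) - (-0.04167)(18.46)]/D = 1.466 V
V_3 = [(0.8897)(18.46) - (0.3529)(-0.04167)]/D = 22.82 V
The requested potential is V_3 = 22.82 V.

Final answer: V_3 = 22.82 V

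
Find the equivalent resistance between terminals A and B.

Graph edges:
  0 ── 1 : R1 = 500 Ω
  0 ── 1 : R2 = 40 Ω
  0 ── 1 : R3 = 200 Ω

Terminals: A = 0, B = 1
Reduce the network between node 0 (A) and node 1 (B) by series/parallel combination:
  Rp1 = R1 ‖ R2 ‖ R3 (parallel, all between nodes 0 and 1) = 1/(1/500 + 1/40 + 1/200) = 31.25 Ω
R_eq = 31.25 Ω

Final answer: 31.25 Ω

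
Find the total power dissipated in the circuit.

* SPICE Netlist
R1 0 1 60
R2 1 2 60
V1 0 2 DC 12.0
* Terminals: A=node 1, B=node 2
Nodal analysis, taking node 2 as the 0 V reference.
Source V1 fixes V_0 = 12 V.
KCL at each unknown node (sum of currents leaving = 0; resistances in Ω):
  Node 1: (V_1 - 12)/60 + (V_1 - 0)/60 = 0
Collecting terms: 0.03333 × V_1 = 0.2  =>  V_1 = 6 V
Power in each resistor, P = (ΔV)²/R:
  P_R1 = (12 - 6)²/60 = 0.6 W
  P_R2 = (6 - 0)²/60 = 0.6 W
P_total = P_R1 + P_R2 = 1.2 W

Final answer: 1.2 W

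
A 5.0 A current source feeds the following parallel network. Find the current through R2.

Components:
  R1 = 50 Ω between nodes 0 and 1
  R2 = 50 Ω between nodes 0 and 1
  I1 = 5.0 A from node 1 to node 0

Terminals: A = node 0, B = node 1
All resistors sit directly between nodes 0 and 1, so they are in parallel and share one voltage V; the full source current 5 A splits among them.
1/R_par = 1/50 + 1/50 = 0.04 S  =>  R_par = 25 Ω
V = I × R_par = 5 × 25 = 125 V
I_R2 = V/R2 = 125/50 = 2.5 A

Final answer: 2.5 A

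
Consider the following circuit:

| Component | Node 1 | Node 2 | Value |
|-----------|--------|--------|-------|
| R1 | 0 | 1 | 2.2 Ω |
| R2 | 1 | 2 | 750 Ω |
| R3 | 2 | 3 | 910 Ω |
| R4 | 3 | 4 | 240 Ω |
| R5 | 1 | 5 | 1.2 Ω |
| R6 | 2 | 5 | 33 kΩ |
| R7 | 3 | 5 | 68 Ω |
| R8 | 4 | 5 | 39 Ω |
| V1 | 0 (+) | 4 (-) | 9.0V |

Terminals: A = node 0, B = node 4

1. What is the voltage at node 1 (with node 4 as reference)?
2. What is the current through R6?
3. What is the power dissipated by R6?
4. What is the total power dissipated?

Nodal analysis, taking node 4 as the 0 V reference.
Source V1 fixes V_0 = 9 V.
KCL at each unknown node (sum of currents leaving = 0; resistances in Ω):
  Node 1: (V_1 - 9)/2.2 + (V_1 - V_2)/750 + (V_1 - V_5)/1.2 = 0
  Node 2: (V_2 - V_1)/750 + (V_2 - V_3)/910 + (V_2 - V_5)/33000 = 0
  Node 3: (V_3 - V_2)/910 + (V_3 - 0)/240 + (V_3 - V_5)/68 = 0
  Node 5: (V_5 - V_1)/1.2 + (V_5 - V_2)/33000 + (V_5 - V_3)/68 + (V_5 - 0)/39 = 0
Collecting terms (coefficients in siemens):
  1.289·V_1 - 0.001333·V_2 - 0.8333·V_5 = 4.091
  0.002463·V_2 - 0.001333·V_1 - 0.001099·V_3 - 0.0000303·V_5 = 0
  0.01997·V_3 - 0.001099·V_2 - 0.01471·V_5 = 0
  0.8737·V_5 - 0.8333·V_1 - 0.0000303·V_2 - 0.01471·V_3 = 0
Solving these 4 simultaneous equations (Gaussian elimination) gives:
  V_1 = 8.479 V, V_2 = 7.57 V, V_3 = 6.451 V, V_5 = 8.196 V
Part 1:
  Read off the nodal solution: V_1 = 8.479 V
Part 2:
  I_R6 = (V_2 - V_5)/R6 = (7.57 - 8.196)/33000 = -0.00001894 A
  Magnitude: I_R6 = 0.00001894 A
Part 3:
  I_R6 = (V_2 - V_5)/R6 = (7.57 - 8.196)/33000 = -0.00001894 A
  P_R6 = I_R6² × R6 = (-0.00001894)² × 33000 = 0.00001184 W
Part 4:
  Power in each resistor, P = (ΔV)²/R:
    P_R1 = (9 - 8.479)²/2.2 = 0.1236 W
    P_R2 = (8.479 - 7.57)²/750 = 0.0011 W
    P_R3 = (7.57 - 6.451)²/910 = 0.001376 W
    P_R4 = (6.451 - 0)²/240 = 0.1734 W
    P_R5 = (8.479 - 8.196)²/1.2 = 0.06673 W
    P_R6 = (7.57 - 8.196)²/33000 = 0.00001184 W
    P_R7 = (6.451 - 8.196)²/68 = 0.04474 W
    P_R8 = (0 - 8.196)²/39 = 1.722 W
  P_total = P_R1 + P_R2 + P_R3 + P_R4 + P_R5 + P_R6 + P_R7 + P_R8 = 2.133 W

Final answers:
1. V_1 = 8.479 V
2. I_R6 = 1.894e-05 A
3. P_R6 = 1.184e-05 W
4. P_total = 2.133 W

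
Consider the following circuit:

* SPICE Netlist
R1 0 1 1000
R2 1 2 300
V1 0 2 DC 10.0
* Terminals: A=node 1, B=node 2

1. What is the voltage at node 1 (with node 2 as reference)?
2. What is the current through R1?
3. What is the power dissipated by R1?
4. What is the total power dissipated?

Nodal analysis, taking node 2 as the 0 V reference.
Source V1 fixes V_0 = 10 V.
KCL at each unknown node (sum of currents leaving = 0; resistances in Ω):
  Node 1: (V_1 - 10)/1000 + (V_1 - 0)/300 = 0
Collecting terms: 0.004333 × V_1 = 0.01  =>  V_1 = 2.308 V
Part 1:
  Read off the nodal solution: V_1 = 2.308 V
Part 2:
  I_R1 = (V_0 - V_1)/R1 = (10 - 2.308)/1000 = 0.007692 A
  Magnitude: I_R1 = 0.007692 A
Part 3:
  I_R1 = (V_0 - V_1)/R1 = (10 - 2.308)/1000 = 0.007692 A
  P_R1 = I_R1² × R1 = (0.007692)² × 1000 = 0.05917 W
Part 4:
  Power in each resistor, P = (ΔV)²/R:
    P_R1 = (10 - 2.308)²/1000 = 0.05917 W
    P_R2 = (2.308 - 0)²/300 = 0.01775 W
  P_total = P_R1 + P_R2 = 0.07692 W

Final answers:
1. V_1 = 2.308 V
2. I_R1 = 0.007692 A
3. P_R1 = 0.05917 W
4. P_total = 0.07692 W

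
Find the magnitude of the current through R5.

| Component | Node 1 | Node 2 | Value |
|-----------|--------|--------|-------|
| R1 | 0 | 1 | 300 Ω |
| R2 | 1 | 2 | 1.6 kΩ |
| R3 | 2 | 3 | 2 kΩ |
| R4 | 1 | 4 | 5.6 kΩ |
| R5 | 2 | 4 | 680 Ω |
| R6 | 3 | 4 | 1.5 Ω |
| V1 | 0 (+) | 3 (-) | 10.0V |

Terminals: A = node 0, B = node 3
Nodal analysis, taking node 3 as the 0 V reference.
Source V1 fixes V_0 = 10 V.
KCL at each unknown node (sum of currents leaving = 0; resistances in Ω):
  Node 1: (V_1 - 10)/300 + (V_1 - V_2)/1600 + (V_1 - V_4)/5600 = 0
  Node 2: (V_2 - V_1)/1600 + (V_2 - 0)/2000 + (V_2 - V_4)/680 = 0
  Node 4: (V_4 - V_1)/5600 + (V_4 - V_2)/680 + (V_4 - 0)/1.5 = 0
Collecting terms (coefficients in siemens):
  0.004137·V_1 - 0.000625·V_2 - 0.0001786·V_4 = 0.03333
  0.002596·V_2 - 0.000625·V_1 - 0.001471·V_4 = 0
  0.6683·V_4 - 0.0001786·V_1 - 0.001471·V_2 = 0
Solving these 3 simultaneous equations (Gaussian elimination) gives:
  V_1 = 8.363 V, V_2 = 2.017 V, V_4 = 0.006674 V
I_R5 = (V_2 - V_4)/R5 = (2.017 - 0.006674)/680 = 0.002957 A
|I_R5| = 0.002957 A

Final answer: |I_R5| = 0.002957 A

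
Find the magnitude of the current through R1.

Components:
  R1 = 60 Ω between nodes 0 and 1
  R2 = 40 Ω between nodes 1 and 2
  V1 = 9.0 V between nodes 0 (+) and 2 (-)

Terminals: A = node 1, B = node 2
Nodal analysis, taking node 2 as the 0 V reference.
Source V1 fixes V_0 = 9 V.
KCL at each unknown node (sum of currents leaving = 0; resistances in Ω):
  Node 1: (V_1 - 9)/60 + (V_1 - 0)/40 = 0
Collecting terms: 0.04167 × V_1 = 0.15  =>  V_1 = 3.6 V
I_R1 = (V_0 - V_1)/R1 = (9 - 3.6)/60 = 0.09 A
|I_R1| = 0.09 A

Final answer: |I_R1| = 0.09 A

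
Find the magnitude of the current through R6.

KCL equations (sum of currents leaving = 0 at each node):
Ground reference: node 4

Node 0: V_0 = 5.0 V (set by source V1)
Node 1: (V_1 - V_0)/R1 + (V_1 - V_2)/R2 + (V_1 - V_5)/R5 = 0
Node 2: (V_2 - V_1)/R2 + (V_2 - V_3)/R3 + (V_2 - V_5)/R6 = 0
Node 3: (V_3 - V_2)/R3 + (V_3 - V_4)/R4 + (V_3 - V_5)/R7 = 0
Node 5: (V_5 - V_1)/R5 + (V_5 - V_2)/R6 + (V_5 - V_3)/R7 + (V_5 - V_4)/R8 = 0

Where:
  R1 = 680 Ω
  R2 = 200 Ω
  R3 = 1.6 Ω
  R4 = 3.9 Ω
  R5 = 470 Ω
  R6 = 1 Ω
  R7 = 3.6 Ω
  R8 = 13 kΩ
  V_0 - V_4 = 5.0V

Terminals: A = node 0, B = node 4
Nodal analysis, taking node 4 as the 0 V reference.
Source V1 fixes V_0 = 5 V.
KCL at each unknown node (sum of currents leaving = 0; resistances in Ω):
  Node 1: (V_1 - 5)/680 + (V_1 - V_2)/200 + (V_1 - V_5)/470 = 0
  Node 2: (V_2 - V_1)/200 + (V_2 - V_3)/1.6 + (V_2 - V_5)/1 = 0
  Node 3: (V_3 - V_2)/1.6 + (V_3 - 0)/3.9 + (V_3 - V_5)/3.6 = 0
  Node 5: (V_5 - V_1)/470 + (V_5 - V_2)/1 + (V_5 - V_3)/3.6 + (V_5 - 0)/13000 = 0
Collecting terms (coefficients in siemens):
  0.008598·V_1 - 0.005·V_2 - 0.002128·V_5 = 0.007353
  1.63·V_2 - 0.005·V_1 - 0.625·V_3 - 1·V_5 = 0
  1.159·V_3 - 0.625·V_2 - 0.2778·V_5 = 0
  1.28·V_5 - 0.002128·V_1 - 1·V_2 - 0.2778·V_3 = 0
Solving these 4 simultaneous equations (Gaussian elimination) gives:
  V_1 = 0.8803 V, V_2 = 0.03034 V, V_3 = 0.02362 V, V_5 = 0.03029 V
I_R6 = (V_2 - V_5)/R6 = (0.03034 - 0.03029)/1 = 0.00004796 A
|I_R6| = 0.00004796 A

Final answer: |I_R6| = 4.796e-05 A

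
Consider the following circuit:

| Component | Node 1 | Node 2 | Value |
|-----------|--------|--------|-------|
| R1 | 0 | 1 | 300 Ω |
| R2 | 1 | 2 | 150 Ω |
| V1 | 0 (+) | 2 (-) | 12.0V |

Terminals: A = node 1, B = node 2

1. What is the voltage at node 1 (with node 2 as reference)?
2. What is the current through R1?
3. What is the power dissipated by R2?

Nodal analysis, taking node 2 as the 0 V reference.
Source V1 fixes V_0 = 12 V.
KCL at each unknown node (sum of currents leaving = 0; resistances in Ω):
  Node 1: (V_1 - 12)/300 + (V_1 - 0)/150 = 0
Collecting terms: 0.01 × V_1 = 0.04  =>  V_1 = 4 V
Part 1:
  Read off the nodal solution: V_1 = 4 V
Part 2:
  I_R1 = (V_0 - V_1)/R1 = (12 - 4)/300 = 0.02667 A
  Magnitude: I_R1 = 0.02667 A
Part 3:
  I_R2 = (V_1 - V_2)/R2 = (4 - 0)/150 = 0.02667 A
  P_R2 = I_R2² × R2 = (0.02667)² × 150 = 0.1067 W

Final answers:
1. V_1 = 4 V
2. I_R1 = 0.02667 A
3. P_R2 = 0.1067 W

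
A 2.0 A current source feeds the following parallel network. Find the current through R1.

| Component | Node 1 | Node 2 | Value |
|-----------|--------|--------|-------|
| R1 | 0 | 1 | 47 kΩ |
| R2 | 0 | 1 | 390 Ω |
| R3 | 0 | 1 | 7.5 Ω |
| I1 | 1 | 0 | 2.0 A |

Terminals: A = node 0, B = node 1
All resistors sit directly between nodes 0 and 1, so they are in parallel and share one voltage V; the full source current 2 A splits among them.
1/R_par = 1/47000 + 1/390 + 1/7.5 = 0.1359 S  =>  R_par = 7.357 Ω
V = I × R_par = 2 × 7.357 = 14.71 V
I_R1 = V/R1 = 14.71/47000 = 0.0003131 A

Final answer: 0.0003131 A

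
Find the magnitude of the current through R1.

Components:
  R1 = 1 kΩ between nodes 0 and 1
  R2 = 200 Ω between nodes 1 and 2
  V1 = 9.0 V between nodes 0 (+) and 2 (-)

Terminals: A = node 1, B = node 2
Nodal analysis, taking node 2 as the 0 V reference.
Source V1 fixes V_0 = 9 V.
KCL at each unknown node (sum of currents leaving = 0; resistances in Ω):
  Node 1: (V_1 - 9)/1000 + (V_1 - 0)/200 = 0
Collecting terms: 0.006 × V_1 = 0.009  =>  V_1 = 1.5 V
I_R1 = (V_0 - V_1)/R1 = (9 - 1.5)/1000 = 0.0075 A
|I_R1| = 0.0075 A

Final answer: |I_R1| = 0.0075 A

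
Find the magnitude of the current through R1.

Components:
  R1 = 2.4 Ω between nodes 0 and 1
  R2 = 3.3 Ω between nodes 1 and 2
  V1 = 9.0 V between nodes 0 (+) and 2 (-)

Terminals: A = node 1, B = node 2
Nodal analysis, taking node 2 as the 0 V reference.
Source V1 fixes V_0 = 9 V.
KCL at each unknown node (sum of currents leaving = 0; resistances in Ω):
  Node 1: (V_1 - 9)/2.4 + (V_1 - 0)/3.3 = 0
Collecting terms: 0.7197 × V_1 = 3.75  =>  V_1 = 5.211 V
I_R1 = (V_0 - V_1)/R1 = (9 - 5.211)/2.4 = 1.579 A
|I_R1| = 1.579 A

Final answer: |I_R1| = 1.579 A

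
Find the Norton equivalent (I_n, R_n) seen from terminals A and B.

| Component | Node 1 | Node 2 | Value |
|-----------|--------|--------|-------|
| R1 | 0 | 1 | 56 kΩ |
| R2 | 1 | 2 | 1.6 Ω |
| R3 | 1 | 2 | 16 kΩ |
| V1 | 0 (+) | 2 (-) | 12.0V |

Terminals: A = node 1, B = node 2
Find the Thévenin equivalent first; then I_n = V_th/R_th and R_n = R_th.
Step 1 — V_th is the open-circuit voltage V_A - V_B (nothing connected across the terminals).
Nodal analysis, taking node 2 as the 0 V reference.
Source V1 fixes V_0 = 12 V.
KCL at each unknown node (sum of currents leaving = 0; resistances in Ω):
  Node 1: (V_1 - 12)/56000 + (V_1 - 0)/1.6 + (V_1 - 0)/16000 = 0
Collecting terms: 0.6251 × V_1 = 0.0002143  =>  V_1 = 0.0003428 V
V_th = V_1 - V_2 = 0.0003428 - 0 = 0.0003428 V
Step 2 — R_th: zero the source — replace V1 by a short circuit (node 2 merges into node 0) — and find the resistance seen between A (node 1) and B (node 0).
Reduce the network between node 1 (A) and node 0 (B) by series/parallel combination:
  Rp1 = R1 ‖ R2 ‖ R3 (parallel, all between nodes 0 and 1) = 1/(1/56000 + 1/1.6 + 1/16000) = 1.6 Ω
R_th = 1.6 Ω
I_n = V_th/R_th = 0.0003428/1.6 = 0.0002143 A, and R_n = R_th = 1.6 Ω

Final answer: I_n = 0.0002143 A, R_n = 1.6 Ω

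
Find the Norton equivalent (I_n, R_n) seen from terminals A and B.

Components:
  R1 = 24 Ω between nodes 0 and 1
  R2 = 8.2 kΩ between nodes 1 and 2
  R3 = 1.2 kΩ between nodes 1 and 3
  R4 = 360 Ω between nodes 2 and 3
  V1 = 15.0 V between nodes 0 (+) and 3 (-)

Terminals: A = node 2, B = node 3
Find the Thévenin equivalent first; then I_n = V_th/R_th and R_n = R_th.
Step 1 — V_th is the open-circuit voltage V_A - V_B (nothing connected across the terminals).
Nodal analysis, taking node 3 as the 0 V reference.
Source V1 fixes V_0 = 15 V.
KCL at each unknown node (sum of currents leaving = 0; resistances in Ω):
  Node 1: (V_1 - 15)/24 + (V_1 - V_2)/8200 + (V_1 - 0)/1200 = 0
  Node 2: (V_2 - V_1)/8200 + (V_2 - 0)/360 = 0
Collecting terms (coefficients in siemens):
  0.04262·V_1 - 0.000122·V_2 = 0.625
  0.0029·V_2 - 0.000122·V_1 = 0
Determinant D = (0.04262)(0.0029) - (-0.000122)(-0.000122) = 0.0001236
V_1 = [(0.625)(0.0029) - (-0.000122)(0)]/D = 14.67 V
V_2 = [(0.04262)(0) - (0.625)(-0.000122)]/D = 0.6168 V
V_th = V_2 - V_3 = 0.6168 - 0 = 0.6168 V
Step 2 — R_th: zero the source — replace V1 by a short circuit (node 3 merges into node 0) — and find the resistance seen between A (node 2) and B (node 0).
Reduce the network between node 2 (A) and node 0 (B) by series/parallel combination:
  Rp1 = R1 ‖ R3 (parallel, both between nodes 0 and 1) = 1/(1/24 + 1/1200) = 23.53 Ω
  Rs1 = R2 + Rp1 (series, joined only at node 1) = 8200 + 23.53 = 8224 Ω
  Rp2 = R4 ‖ Rs1 (parallel, both between nodes 0 and 2) = 1/(1/360 + 1/8224) = 344.9 Ω
R_th = 344.9 Ω
I_n = V_th/R_th = 0.6168/344.9 = 0.001788 A, and R_n = R_th = 344.9 Ω

Final answer: I_n = 0.001788 A, R_n = 344.9 Ω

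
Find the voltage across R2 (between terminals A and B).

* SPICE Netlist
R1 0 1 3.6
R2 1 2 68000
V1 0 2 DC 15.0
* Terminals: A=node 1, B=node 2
R1 and R2 are in series across V1 (node 0 → node 1 → node 2), and the output A–B is taken across R2, so this is a voltage divider.
Series current: I = V1/(R1 + R2) = 15/(3.6 + 68000) = 15/68000 = 0.0002206 A
V_R2 = I × R2 = V1 × R2/(R1 + R2) = 15 × 68000/68000 = 15 V

Final answer: 15 V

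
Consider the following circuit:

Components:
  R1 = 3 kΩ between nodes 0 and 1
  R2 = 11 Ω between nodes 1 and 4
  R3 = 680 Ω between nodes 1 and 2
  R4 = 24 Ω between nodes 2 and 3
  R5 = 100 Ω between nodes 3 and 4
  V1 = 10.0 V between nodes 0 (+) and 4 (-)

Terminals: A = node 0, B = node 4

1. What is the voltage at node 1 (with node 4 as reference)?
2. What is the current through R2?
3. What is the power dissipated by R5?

Nodal analysis, taking node 4 as the 0 V reference.
Source V1 fixes V_0 = 10 V.
KCL at each unknown node (sum of currents leaving = 0; resistances in Ω):
  Node 1: (V_1 - 10)/3000 + (V_1 - 0)/11 + (V_1 - V_2)/680 = 0
  Node 2: (V_2 - V_1)/680 + (V_2 - V_3)/24 = 0
  Node 3: (V_3 - V_2)/24 + (V_3 - 0)/100 = 0
Collecting terms (coefficients in siemens):
  0.09271·V_1 - 0.001471·V_2 = 0.003333
  0.04314·V_2 - 0.001471·V_1 - 0.04167·V_3 = 0
  0.05167·V_3 - 0.04167·V_2 = 0
Solving these 3 simultaneous equations (Gaussian elimination) gives:
  V_1 = 0.03604 V, V_2 = 0.005559 V, V_3 = 0.004483 V
Part 1:
  Read off the nodal solution: V_1 = 0.03604 V
Part 2:
  I_R2 = (V_1 - V_4)/R2 = (0.03604 - 0)/11 = 0.003276 A
  Magnitude: I_R2 = 0.003276 A
Part 3:
  I_R5 = (V_3 - V_4)/R5 = (0.004483 - 0)/100 = 0.00004483 A
  P_R5 = I_R5² × R5 = (0.00004483)² × 100 = 0.000000201 W

Final answers:
1. V_1 = 0.03604 V
2. I_R2 = 0.003276 A
3. P_R5 = 2.01e-07 W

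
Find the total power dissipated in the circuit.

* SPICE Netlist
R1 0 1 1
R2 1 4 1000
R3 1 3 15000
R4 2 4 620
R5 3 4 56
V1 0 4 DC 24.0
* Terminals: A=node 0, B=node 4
Nodal analysis, taking node 4 as the 0 V reference.
Source V1 fixes V_0 = 24 V.
KCL at each unknown node (sum of currents leaving = 0; resistances in Ω):
  Node 1: (V_1 - 24)/1 + (V_1 - 0)/1000 + (V_1 - V_3)/15000 = 0
  Node 2: (V_2 - 0)/620 = 0
  Node 3: (V_3 - V_1)/15000 + (V_3 - 0)/56 = 0
Collecting terms (coefficients in siemens):
  1.001·V_1 - 0.00006667·V_3 = 24
  0.001613·V_2 = 0
  0.01792·V_3 - 0.00006667·V_1 = 0
Solving these 3 simultaneous equations (Gaussian elimination) gives:
  V_1 = 23.97 V, V_2 = 0 V, V_3 = 0.08917 V
Power in each resistor, P = (ΔV)²/R:
  P_R1 = (24 - 23.97)²/1 = 0.0006537 W
  P_R2 = (23.97 - 0)²/1000 = 0.5748 W
  P_R3 = (23.97 - 0.08917)²/15000 = 0.03803 W
  P_R4 = (0 - 0)²/620 = 0 W
  P_R5 = (0.08917 - 0)²/56 = 0.000142 W
P_total = P_R1 + P_R2 + P_R3 + P_R4 + P_R5 = 0.6136 W

Final answer: 0.6136 W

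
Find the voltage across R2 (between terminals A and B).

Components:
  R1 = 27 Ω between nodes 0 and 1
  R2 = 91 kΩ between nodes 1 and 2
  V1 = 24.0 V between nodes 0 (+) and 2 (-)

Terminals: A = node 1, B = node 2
R1 and R2 are in series across V1 (node 0 → node 1 → node 2), and the output A–B is taken across R2, so this is a voltage divider.
Series current: I = V1/(R1 + R2) = 24/(27 + 91000) = 24/91030 = 0.0002637 A
V_R2 = I × R2 = V1 × R2/(R1 + R2) = 24 × 91000/91030 = 23.99 V

Final answer: 23.99 V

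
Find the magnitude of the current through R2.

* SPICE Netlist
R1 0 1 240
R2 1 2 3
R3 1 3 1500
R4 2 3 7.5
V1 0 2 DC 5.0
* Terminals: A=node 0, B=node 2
Nodal analysis, taking node 2 as the 0 V reference.
Source V1 fixes V_0 = 5 V.
KCL at each unknown node (sum of currents leaving = 0; resistances in Ω):
  Node 1: (V_1 - 5)/240 + (V_1 - 0)/3 + (V_1 - V_3)/1500 = 0
  Node 3: (V_3 - V_1)/1500 + (V_3 - 0)/7.5 = 0
Collecting terms (coefficients in siemens):
  0.3382·V_1 - 0.0006667·V_3 = 0.02083
  0.134·V_3 - 0.0006667·V_1 = 0
Determinant D = (0.3382)(0.134) - (-0.0006667)(-0.0006667) = 0.04531
V_1 = [(0.02083)(0.134) - (-0.0006667)(0)]/D = 0.06161 V
V_3 = [(0.3382)(0) - (0.02083)(-0.0006667)]/D = 0.0003065 V
I_R2 = (V_1 - V_2)/R2 = (0.06161 - 0)/3 = 0.02054 A
|I_R2| = 0.02054 A

Final answer: |I_R2| = 0.02054 A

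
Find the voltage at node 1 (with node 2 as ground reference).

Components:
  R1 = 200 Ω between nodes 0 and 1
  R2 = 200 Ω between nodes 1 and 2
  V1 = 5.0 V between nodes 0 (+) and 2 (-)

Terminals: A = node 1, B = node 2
Nodal analysis, taking node 2 as the 0 V reference.
Source V1 fixes V_0 = 5 V.
KCL at each unknown node (sum of currents leaving = 0; resistances in Ω):
  Node 1: (V_1 - 5)/200 + (V_1 - 0)/200 = 0
Collecting terms: 0.01 × V_1 = 0.025  =>  V_1 = 2.5 V
The requested potential is V_1 = 2.5 V.

Final answer: V_1 = 2.5 V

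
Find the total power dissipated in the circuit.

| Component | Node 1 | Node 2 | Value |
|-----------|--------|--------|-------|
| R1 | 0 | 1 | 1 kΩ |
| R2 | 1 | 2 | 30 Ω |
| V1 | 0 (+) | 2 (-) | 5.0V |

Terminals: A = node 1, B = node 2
Nodal analysis, taking node 2 as the 0 V reference.
Source V1 fixes V_0 = 5 V.
KCL at each unknown node (sum of currents leaving = 0; resistances in Ω):
  Node 1: (V_1 - 5)/1000 + (V_1 - 0)/30 = 0
Collecting terms: 0.03433 × V_1 = 0.005  =>  V_1 = 0.1456 V
Power in each resistor, P = (ΔV)²/R:
  P_R1 = (5 - 0.1456)²/1000 = 0.02356 W
  P_R2 = (0.1456 - 0)²/30 = 0.0007069 W
P_total = P_R1 + P_R2 = 0.02427 W

Final answer: 0.02427 W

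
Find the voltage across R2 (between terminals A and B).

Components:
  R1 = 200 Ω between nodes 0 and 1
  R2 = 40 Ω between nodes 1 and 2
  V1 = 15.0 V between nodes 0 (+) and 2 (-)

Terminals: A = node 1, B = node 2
R1 and R2 are in series across V1 (node 0 → node 1 → node 2), and the output A–B is taken across R2, so this is a voltage divider.
Series current: I = V1/(R1 + R2) = 15/(200 + 40) = 15/240 = 0.0625 A
V_R2 = I × R2 = V1 × R2/(R1 + R2) = 15 × 40/240 = 2.5 V

Final answer: 2.5 V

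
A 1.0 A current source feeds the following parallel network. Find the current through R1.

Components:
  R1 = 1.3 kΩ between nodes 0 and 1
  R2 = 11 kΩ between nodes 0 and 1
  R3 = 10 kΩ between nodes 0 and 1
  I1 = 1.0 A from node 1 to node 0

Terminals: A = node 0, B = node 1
All resistors sit directly between nodes 0 and 1, so they are in parallel and share one voltage V; the full source current 1 A splits among them.
1/R_par = 1/1300 + 1/11000 + 1/10000 = 0.0009601 S  =>  R_par = 1042 Ω
V = I × R_par = 1 × 1042 = 1042 V
I_R1 = V/R1 = 1042/1300 = 0.8012 A

Final answer: 0.8012 A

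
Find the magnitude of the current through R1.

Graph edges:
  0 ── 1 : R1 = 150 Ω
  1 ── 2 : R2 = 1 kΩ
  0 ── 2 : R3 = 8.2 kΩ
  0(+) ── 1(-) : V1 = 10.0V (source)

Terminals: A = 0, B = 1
Nodal analysis, taking node 1 as the 0 V reference.
Source V1 fixes V_0 = 10 V.
KCL at each unknown node (sum of currents leaving = 0; resistances in Ω):
  Node 2: (V_2 - 0)/1000 + (V_2 - 10)/8200 = 0
Collecting terms: 0.001122 × V_2 = 0.00122  =>  V_2 = 1.087 V
I_R1 = (V_0 - V_1)/R1 = (10 - 0)/150 = 0.06667 A
|I_R1| = 0.06667 A

Final answer: |I_R1| = 0.06667 A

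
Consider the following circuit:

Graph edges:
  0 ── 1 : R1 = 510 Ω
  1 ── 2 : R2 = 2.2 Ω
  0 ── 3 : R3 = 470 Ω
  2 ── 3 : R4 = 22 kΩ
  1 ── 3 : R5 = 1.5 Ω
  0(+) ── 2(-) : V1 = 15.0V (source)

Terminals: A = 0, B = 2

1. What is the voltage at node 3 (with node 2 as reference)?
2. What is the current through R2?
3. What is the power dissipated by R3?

Nodal analysis, taking node 2 as the 0 V reference.
Source V1 fixes V_0 = 15 V.
KCL at each unknown node (sum of currents leaving = 0; resistances in Ω):
  Node 1: (V_1 - 15)/510 + (V_1 - 0)/2.2 + (V_1 - V_3)/1.5 = 0
  Node 3: (V_3 - 15)/470 + (V_3 - 0)/22000 + (V_3 - V_1)/1.5 = 0
Collecting terms (coefficients in siemens):
  1.123·V_1 - 0.6667·V_3 = 0.02941
  0.6688·V_3 - 0.6667·V_1 = 0.03191
Determinant D = (1.123)(0.6688) - (-0.6667)(-0.6667) = 0.3068
V_1 = [(0.02941)(0.6688) - (-0.6667)(0.03191)]/D = 0.1335 V
V_3 = [(1.123)(0.03191) - (0.02941)(-0.6667)]/D = 0.1808 V
Part 1:
  Read off the nodal solution: V_3 = 0.1808 V
Part 2:
  I_R2 = (V_1 - V_2)/R2 = (0.1335 - 0)/2.2 = 0.06067 A
  Magnitude: I_R2 = 0.06067 A
Part 3:
  I_R3 = (V_0 - V_3)/R3 = (15 - 0.1808)/470 = 0.03153 A
  P_R3 = I_R3² × R3 = (0.03153)² × 470 = 0.4673 W

Final answers:
1. V_3 = 0.1808 V
2. I_R2 = 0.06067 A
3. P_R3 = 0.4673 W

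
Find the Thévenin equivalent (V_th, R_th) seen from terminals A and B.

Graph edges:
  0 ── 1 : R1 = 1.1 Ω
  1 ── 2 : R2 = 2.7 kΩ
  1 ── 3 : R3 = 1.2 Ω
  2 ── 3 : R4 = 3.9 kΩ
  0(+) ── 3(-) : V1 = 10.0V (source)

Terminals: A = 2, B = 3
Step 1 — V_th is the open-circuit voltage V_A - V_B (nothing connected across the terminals).
Nodal analysis, taking node 3 as the 0 V reference.
Source V1 fixes V_0 = 10 V.
KCL at each unknown node (sum of currents leaving = 0; resistances in Ω):
  Node 1: (V_1 - 10)/1.1 + (V_1 - V_2)/2700 + (V_1 - 0)/1.2 = 0
  Node 2: (V_2 - V_1)/2700 + (V_2 - 0)/3900 = 0
Collecting terms (coefficients in siemens):
  1.743·V_1 - 0.0003704·V_2 = 9.091
  0.0006268·V_2 - 0.0003704·V_1 = 0
Determinant D = (1.743)(0.0006268) - (-0.0003704)(-0.0003704) = 0.001092
V_1 = [(9.091)(0.0006268) - (-0.0003704)(0)]/D = 5.217 V
V_2 = [(1.743)(0) - (9.091)(-0.0003704)]/D = 3.083 V
V_th = V_2 - V_3 = 3.083 - 0 = 3.083 V
Step 2 — R_th: zero the source — replace V1 by a short circuit (node 3 merges into node 0) — and find the resistance seen between A (node 2) and B (node 0).
Reduce the network between node 2 (A) and node 0 (B) by series/parallel combination:
  Rp1 = R1 ‖ R3 (parallel, both between nodes 0 and 1) = 1/(1/1.1 + 1/1.2) = 0.5739 Ω
  Rs1 = R2 + Rp1 (series, joined only at node 1) = 2700 + 0.5739 = 2701 Ω
  Rp2 = R4 ‖ Rs1 (parallel, both between nodes 0 and 2) = 1/(1/3900 + 1/2701) = 1596 Ω
R_th = 1.596 kΩ

Final answer: V_th = 3.083 V, R_th = 1.596 kΩ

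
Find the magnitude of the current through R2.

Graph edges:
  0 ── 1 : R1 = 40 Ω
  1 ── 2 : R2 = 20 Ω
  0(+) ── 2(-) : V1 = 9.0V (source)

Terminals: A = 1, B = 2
Nodal analysis, taking node 2 as the 0 V reference.
Source V1 fixes V_0 = 9 V.
KCL at each unknown node (sum of currents leaving = 0; resistances in Ω):
  Node 1: (V_1 - 9)/40 + (V_1 - 0)/20 = 0
Collecting terms: 0.075 × V_1 = 0.225  =>  V_1 = 3 V
I_R2 = (V_1 - V_2)/R2 = (3 - 0)/20 = 0.15 A
|I_R2| = 0.15 A

Final answer: |I_R2| = 0.15 A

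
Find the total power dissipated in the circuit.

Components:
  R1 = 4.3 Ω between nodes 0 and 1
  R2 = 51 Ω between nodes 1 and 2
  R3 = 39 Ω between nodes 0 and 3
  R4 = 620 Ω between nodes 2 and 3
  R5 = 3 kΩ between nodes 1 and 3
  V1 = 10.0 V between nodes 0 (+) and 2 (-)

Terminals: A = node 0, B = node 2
Nodal analysis, taking node 2 as the 0 V reference.
Source V1 fixes V_0 = 10 V.
KCL at each unknown node (sum of currents leaving = 0; resistances in Ω):
  Node 1: (V_1 - 10)/4.3 + (V_1 - 0)/51 + (V_1 - V_3)/3000 = 0
  Node 3: (V_3 - 10)/39 + (V_3 - 0)/620 + (V_3 - V_1)/3000 = 0
Collecting terms (coefficients in siemens):
  0.2525·V_1 - 0.0003333·V_3 = 2.326
  0.02759·V_3 - 0.0003333·V_1 = 0.2564
Determinant D = (0.2525)(0.02759) - (-0.0003333)(-0.0003333) = 0.006966
V_1 = [(2.326)(0.02759) - (-0.0003333)(0.2564)]/D = 9.223 V
V_3 = [(0.2525)(0.2564) - (2.326)(-0.0003333)]/D = 9.406 V
Power in each resistor, P = (ΔV)²/R:
  P_R1 = (10 - 9.223)²/4.3 = 0.1405 W
  P_R2 = (9.223 - 0)²/51 = 1.668 W
  P_R3 = (10 - 9.406)²/39 = 0.009049 W
  P_R4 = (0 - 9.406)²/620 = 0.1427 W
  P_R5 = (9.223 - 9.406)²/3000 = 0.0000112 W
P_total = P_R1 + P_R2 + P_R3 + P_R4 + P_R5 = 1.96 W

Final answer: 1.96 W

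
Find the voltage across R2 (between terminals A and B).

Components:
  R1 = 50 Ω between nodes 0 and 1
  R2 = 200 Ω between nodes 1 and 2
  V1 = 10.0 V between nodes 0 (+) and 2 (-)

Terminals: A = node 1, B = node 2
R1 and R2 are in series across V1 (node 0 → node 1 → node 2), and the output A–B is taken across R2, so this is a voltage divider.
Series current: I = V1/(R1 + R2) = 10/(50 + 200) = 10/250 = 0.04 A
V_R2 = I × R2 = V1 × R2/(R1 + R2) = 10 × 200/250 = 8 V

Final answer: 8 V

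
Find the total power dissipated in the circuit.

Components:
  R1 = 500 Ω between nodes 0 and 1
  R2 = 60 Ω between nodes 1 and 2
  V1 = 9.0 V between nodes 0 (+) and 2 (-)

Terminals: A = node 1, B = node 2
Nodal analysis, taking node 2 as the 0 V reference.
Source V1 fixes V_0 = 9 V.
KCL at each unknown node (sum of currents leaving = 0; resistances in Ω):
  Node 1: (V_1 - 9)/500 + (V_1 - 0)/60 = 0
Collecting terms: 0.01867 × V_1 = 0.018  =>  V_1 = 0.9643 V
Power in each resistor, P = (ΔV)²/R:
  P_R1 = (9 - 0.9643)²/500 = 0.1291 W
  P_R2 = (0.9643 - 0)²/60 = 0.0155 W
P_total = P_R1 + P_R2 = 0.1446 W

Final answer: 0.1446 W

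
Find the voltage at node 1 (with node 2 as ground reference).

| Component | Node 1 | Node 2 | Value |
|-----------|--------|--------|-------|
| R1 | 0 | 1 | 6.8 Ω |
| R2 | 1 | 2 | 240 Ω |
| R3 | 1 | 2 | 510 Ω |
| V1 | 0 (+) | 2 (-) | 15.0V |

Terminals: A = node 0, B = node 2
Nodal analysis, taking node 2 as the 0 V reference.
Source V1 fixes V_0 = 15 V.
KCL at each unknown node (sum of currents leaving = 0; resistances in Ω):
  Node 1: (V_1 - 15)/6.8 + (V_1 - 0)/240 + (V_1 - 0)/510 = 0
Collecting terms: 0.1532 × V_1 = 2.206  =>  V_1 = 14.4 V
The requested potential is V_1 = 14.4 V.

Final answer: V_1 = 14.4 V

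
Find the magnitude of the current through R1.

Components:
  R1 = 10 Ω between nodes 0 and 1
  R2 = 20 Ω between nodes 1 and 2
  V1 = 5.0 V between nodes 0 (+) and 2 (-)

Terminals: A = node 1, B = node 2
Nodal analysis, taking node 2 as the 0 V reference.
Source V1 fixes V_0 = 5 V.
KCL at each unknown node (sum of currents leaving = 0; resistances in Ω):
  Node 1: (V_1 - 5)/10 + (V_1 - 0)/20 = 0
Collecting terms: 0.15 × V_1 = 0.5  =>  V_1 = 3.333 V
I_R1 = (V_0 - V_1)/R1 = (5 - 3.333)/10 = 0.1667 A
|I_R1| = 0.1667 A

Final answer: |I_R1| = 0.1667 A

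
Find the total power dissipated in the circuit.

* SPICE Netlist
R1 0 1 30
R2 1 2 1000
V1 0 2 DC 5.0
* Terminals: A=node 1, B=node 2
Nodal analysis, taking node 2 as the 0 V reference.
Source V1 fixes V_0 = 5 V.
KCL at each unknown node (sum of currents leaving = 0; resistances in Ω):
  Node 1: (V_1 - 5)/30 + (V_1 - 0)/1000 = 0
Collecting terms: 0.03433 × V_1 = 0.1667  =>  V_1 = 4.854 V
Power in each resistor, P = (ΔV)²/R:
  P_R1 = (5 - 4.854)²/30 = 0.0007069 W
  P_R2 = (4.854 - 0)²/1000 = 0.02356 W
P_total = P_R1 + P_R2 = 0.02427 W

Final answer: 0.02427 W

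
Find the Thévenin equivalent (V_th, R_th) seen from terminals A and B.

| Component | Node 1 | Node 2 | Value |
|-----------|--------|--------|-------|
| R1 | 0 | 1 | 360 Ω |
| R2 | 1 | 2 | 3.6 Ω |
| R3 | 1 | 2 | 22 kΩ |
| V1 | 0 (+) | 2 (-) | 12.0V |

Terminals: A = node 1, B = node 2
Step 1 — V_th is the open-circuit voltage V_A - V_B (nothing connected across the terminals).
Nodal analysis, taking node 2 as the 0 V reference.
Source V1 fixes V_0 = 12 V.
KCL at each unknown node (sum of currents leaving = 0; resistances in Ω):
  Node 1: (V_1 - 12)/360 + (V_1 - 0)/3.6 + (V_1 - 0)/22000 = 0
Collecting terms: 0.2806 × V_1 = 0.03333  =>  V_1 = 0.1188 V
V_th = V_1 - V_2 = 0.1188 - 0 = 0.1188 V
Step 2 — R_th: zero the source — replace V1 by a short circuit (node 2 merges into node 0) — and find the resistance seen between A (node 1) and B (node 0).
Reduce the network between node 1 (A) and node 0 (B) by series/parallel combination:
  Rp1 = R1 ‖ R2 ‖ R3 (parallel, all between nodes 0 and 1) = 1/(1/360 + 1/3.6 + 1/22000) = 3.564 Ω
R_th = 3.564 Ω

Final answer: V_th = 0.1188 V, R_th = 3.564 Ω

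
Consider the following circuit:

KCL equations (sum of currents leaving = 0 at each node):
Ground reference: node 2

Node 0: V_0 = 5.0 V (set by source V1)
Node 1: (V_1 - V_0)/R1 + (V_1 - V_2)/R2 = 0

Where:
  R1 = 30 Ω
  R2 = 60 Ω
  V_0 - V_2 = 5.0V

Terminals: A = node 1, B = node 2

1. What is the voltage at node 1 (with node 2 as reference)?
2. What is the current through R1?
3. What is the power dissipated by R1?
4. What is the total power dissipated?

Nodal analysis, taking node 2 as the 0 V reference.
Source V1 fixes V_0 = 5 V.
KCL at each unknown node (sum of currents leaving = 0; resistances in Ω):
  Node 1: (V_1 - 5)/30 + (V_1 - 0)/60 = 0
Collecting terms: 0.05 × V_1 = 0.1667  =>  V_1 = 3.333 V
Part 1:
  Read off the nodal solution: V_1 = 3.333 V
Part 2:
  I_R1 = (V_0 - V_1)/R1 = (5 - 3.333)/30 = 0.05556 A
  Magnitude: I_R1 = 0.05556 A
Part 3:
  I_R1 = (V_0 - V_1)/R1 = (5 - 3.333)/30 = 0.05556 A
  P_R1 = I_R1² × R1 = (0.05556)² × 30 = 0.09259 W
Part 4:
  Power in each resistor, P = (ΔV)²/R:
    P_R1 = (5 - 3.333)²/30 = 0.09259 W
    P_R2 = (3.333 - 0)²/60 = 0.1852 W
  P_total = P_R1 + P_R2 = 0.2778 W

Final answers:
1. V_1 = 3.333 V
2. I_R1 = 0.05556 A
3. P_R1 = 0.09259 W
4. P_total = 0.2778 W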